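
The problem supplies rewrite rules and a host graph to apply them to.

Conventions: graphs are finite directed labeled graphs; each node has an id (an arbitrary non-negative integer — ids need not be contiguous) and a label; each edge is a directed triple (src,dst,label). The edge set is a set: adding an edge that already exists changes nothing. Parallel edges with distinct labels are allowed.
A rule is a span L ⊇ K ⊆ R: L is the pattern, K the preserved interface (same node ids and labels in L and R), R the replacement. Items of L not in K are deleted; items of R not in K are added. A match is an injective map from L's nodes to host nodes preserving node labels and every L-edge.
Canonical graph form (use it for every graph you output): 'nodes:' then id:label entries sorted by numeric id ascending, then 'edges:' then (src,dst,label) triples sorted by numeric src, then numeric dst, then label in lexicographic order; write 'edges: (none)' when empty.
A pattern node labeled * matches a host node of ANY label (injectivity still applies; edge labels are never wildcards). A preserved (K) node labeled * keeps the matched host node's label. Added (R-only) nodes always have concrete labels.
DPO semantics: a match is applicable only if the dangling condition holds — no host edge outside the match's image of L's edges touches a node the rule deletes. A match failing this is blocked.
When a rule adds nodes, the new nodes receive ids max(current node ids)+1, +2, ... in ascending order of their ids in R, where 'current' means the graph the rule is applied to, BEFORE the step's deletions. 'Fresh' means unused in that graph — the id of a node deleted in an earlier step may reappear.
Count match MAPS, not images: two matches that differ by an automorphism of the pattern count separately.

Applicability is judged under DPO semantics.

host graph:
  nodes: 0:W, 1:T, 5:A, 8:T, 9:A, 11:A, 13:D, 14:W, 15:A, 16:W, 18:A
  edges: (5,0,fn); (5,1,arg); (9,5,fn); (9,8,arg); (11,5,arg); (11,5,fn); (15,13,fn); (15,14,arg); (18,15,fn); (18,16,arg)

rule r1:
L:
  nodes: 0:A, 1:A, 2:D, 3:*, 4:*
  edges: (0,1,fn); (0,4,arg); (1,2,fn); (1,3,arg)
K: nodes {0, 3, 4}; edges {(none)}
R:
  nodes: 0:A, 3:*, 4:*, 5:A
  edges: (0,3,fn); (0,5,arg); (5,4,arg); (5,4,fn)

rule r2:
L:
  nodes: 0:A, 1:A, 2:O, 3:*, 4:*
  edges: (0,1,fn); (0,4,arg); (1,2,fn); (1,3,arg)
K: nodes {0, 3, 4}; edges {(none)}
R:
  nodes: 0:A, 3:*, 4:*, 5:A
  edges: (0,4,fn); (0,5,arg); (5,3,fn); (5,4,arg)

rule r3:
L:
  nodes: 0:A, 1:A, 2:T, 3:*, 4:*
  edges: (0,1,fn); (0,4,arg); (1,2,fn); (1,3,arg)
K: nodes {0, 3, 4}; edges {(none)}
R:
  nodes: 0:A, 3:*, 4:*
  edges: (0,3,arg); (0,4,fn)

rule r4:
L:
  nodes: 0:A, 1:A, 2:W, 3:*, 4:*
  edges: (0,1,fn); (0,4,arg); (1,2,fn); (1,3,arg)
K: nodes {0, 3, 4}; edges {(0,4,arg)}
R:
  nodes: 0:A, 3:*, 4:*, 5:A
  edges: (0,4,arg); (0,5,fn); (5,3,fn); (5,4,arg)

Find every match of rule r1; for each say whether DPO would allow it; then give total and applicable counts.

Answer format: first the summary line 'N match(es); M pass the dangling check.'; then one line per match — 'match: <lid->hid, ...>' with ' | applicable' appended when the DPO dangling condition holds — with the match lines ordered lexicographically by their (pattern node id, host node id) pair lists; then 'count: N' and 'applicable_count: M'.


1 match(es); 1 pass the dangling check.
match: 0->18, 1->15, 2->13, 3->14, 4->16 | applicable
count: 1
applicable_count: 1


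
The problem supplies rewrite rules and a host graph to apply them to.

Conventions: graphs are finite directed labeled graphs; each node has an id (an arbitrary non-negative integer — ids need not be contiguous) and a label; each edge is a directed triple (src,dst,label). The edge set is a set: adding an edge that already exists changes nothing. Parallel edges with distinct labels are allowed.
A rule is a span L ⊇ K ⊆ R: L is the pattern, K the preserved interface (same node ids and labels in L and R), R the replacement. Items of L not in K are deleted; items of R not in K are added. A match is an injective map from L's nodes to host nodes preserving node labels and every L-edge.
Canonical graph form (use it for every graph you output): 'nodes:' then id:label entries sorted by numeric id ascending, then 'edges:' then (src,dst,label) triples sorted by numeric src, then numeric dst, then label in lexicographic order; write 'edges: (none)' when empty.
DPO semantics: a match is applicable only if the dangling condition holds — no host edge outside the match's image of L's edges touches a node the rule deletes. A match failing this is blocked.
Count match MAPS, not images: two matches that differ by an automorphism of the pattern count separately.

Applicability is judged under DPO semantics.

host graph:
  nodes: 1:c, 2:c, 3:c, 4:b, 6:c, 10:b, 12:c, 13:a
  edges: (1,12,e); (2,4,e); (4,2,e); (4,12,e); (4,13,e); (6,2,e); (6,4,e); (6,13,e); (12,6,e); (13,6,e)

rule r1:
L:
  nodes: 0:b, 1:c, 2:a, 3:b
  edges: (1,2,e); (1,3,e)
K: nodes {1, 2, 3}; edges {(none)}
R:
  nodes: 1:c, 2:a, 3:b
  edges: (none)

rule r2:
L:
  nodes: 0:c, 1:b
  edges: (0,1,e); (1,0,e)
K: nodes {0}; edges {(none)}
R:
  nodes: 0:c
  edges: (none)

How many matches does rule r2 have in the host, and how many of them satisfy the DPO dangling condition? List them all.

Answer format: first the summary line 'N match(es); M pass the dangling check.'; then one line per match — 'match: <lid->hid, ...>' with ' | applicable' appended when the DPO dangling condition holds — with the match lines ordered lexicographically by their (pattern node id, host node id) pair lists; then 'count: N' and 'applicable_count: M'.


1 match(es); 0 pass the dangling check.
match: 0->2, 1->4
count: 1
applicable_count: 0


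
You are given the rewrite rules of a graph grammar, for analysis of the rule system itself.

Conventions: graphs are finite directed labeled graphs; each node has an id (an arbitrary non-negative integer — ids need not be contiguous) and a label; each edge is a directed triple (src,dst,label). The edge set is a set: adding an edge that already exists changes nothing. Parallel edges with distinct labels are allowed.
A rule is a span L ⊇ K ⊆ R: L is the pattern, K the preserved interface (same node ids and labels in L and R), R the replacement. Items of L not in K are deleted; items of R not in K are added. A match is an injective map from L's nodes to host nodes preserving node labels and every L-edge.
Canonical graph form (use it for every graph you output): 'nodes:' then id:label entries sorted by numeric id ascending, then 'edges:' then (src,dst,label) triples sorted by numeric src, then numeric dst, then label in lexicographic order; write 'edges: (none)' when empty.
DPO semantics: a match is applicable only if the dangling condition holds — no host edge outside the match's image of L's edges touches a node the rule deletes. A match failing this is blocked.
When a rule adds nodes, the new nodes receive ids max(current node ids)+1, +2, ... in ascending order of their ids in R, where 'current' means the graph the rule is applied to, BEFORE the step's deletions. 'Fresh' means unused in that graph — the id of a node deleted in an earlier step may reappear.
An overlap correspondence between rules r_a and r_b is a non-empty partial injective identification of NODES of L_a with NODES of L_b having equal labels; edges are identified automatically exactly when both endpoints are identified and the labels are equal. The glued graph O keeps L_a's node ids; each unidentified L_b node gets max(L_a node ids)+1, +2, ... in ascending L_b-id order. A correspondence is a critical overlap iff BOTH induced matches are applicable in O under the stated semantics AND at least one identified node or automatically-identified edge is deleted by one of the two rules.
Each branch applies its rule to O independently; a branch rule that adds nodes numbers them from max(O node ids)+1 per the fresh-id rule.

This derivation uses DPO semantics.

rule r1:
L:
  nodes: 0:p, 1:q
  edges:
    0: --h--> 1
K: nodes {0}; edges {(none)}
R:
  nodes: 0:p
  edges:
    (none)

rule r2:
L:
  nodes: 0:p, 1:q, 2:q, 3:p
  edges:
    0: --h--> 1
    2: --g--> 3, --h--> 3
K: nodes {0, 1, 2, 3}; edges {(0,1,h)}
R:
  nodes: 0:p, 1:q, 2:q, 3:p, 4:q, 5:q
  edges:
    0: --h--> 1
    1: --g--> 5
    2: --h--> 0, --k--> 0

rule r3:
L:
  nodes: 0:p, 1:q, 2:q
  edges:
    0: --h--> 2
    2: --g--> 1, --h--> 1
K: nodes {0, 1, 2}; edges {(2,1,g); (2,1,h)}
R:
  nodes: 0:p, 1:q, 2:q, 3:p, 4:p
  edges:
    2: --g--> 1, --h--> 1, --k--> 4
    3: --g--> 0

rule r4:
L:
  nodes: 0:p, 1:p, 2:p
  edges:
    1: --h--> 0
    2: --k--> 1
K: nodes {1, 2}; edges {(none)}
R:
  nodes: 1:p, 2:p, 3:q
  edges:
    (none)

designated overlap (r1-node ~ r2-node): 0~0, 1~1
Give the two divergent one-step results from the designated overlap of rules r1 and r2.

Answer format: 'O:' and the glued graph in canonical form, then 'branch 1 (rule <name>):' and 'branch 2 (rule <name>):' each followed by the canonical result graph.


O:
nodes: 0:p, 1:q, 2:q, 3:p
edges: (0,1,h); (2,3,g); (2,3,h)
branch 1 (rule r1):
nodes: 0:p, 2:q, 3:p
edges: (2,3,g); (2,3,h)
branch 2 (rule r2):
nodes: 0:p, 1:q, 2:q, 3:p, 4:q, 5:q
edges: (0,1,h); (1,5,g); (2,0,h); (2,0,k)


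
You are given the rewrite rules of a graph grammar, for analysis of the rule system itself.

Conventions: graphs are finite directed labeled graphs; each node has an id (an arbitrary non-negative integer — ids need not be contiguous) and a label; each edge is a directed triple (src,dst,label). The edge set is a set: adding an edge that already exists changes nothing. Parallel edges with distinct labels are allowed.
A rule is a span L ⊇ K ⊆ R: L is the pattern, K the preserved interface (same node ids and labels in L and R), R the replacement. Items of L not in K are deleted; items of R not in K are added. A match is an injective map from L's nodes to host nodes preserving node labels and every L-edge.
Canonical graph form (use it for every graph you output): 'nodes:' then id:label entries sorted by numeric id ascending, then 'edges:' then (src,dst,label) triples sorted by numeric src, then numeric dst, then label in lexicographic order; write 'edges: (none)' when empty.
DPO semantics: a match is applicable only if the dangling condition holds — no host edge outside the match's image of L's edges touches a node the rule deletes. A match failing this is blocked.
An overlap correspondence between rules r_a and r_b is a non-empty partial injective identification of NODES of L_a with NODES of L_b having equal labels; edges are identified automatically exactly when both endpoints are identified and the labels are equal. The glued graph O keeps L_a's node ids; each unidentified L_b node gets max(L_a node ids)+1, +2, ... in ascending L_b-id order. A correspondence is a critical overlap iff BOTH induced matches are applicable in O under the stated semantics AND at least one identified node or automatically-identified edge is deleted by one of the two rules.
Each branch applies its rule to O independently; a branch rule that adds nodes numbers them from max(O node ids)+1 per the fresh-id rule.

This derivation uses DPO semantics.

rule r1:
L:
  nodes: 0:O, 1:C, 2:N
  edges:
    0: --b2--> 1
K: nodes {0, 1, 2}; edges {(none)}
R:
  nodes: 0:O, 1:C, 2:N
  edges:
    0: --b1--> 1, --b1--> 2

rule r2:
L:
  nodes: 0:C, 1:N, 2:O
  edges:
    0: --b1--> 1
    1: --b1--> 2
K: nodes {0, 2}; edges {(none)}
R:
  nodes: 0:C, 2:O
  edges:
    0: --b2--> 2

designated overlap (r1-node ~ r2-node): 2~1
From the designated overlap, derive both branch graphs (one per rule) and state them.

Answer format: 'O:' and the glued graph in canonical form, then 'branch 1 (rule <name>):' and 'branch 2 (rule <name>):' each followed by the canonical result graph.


O:
nodes: 0:O, 1:C, 2:N, 3:C, 4:O
edges: (0,1,b2); (2,4,b1); (3,2,b1)
branch 1 (rule r1):
nodes: 0:O, 1:C, 2:N, 3:C, 4:O
edges: (0,1,b1); (0,2,b1); (2,4,b1); (3,2,b1)
branch 2 (rule r2):
nodes: 0:O, 1:C, 3:C, 4:O
edges: (0,1,b2); (3,4,b2)


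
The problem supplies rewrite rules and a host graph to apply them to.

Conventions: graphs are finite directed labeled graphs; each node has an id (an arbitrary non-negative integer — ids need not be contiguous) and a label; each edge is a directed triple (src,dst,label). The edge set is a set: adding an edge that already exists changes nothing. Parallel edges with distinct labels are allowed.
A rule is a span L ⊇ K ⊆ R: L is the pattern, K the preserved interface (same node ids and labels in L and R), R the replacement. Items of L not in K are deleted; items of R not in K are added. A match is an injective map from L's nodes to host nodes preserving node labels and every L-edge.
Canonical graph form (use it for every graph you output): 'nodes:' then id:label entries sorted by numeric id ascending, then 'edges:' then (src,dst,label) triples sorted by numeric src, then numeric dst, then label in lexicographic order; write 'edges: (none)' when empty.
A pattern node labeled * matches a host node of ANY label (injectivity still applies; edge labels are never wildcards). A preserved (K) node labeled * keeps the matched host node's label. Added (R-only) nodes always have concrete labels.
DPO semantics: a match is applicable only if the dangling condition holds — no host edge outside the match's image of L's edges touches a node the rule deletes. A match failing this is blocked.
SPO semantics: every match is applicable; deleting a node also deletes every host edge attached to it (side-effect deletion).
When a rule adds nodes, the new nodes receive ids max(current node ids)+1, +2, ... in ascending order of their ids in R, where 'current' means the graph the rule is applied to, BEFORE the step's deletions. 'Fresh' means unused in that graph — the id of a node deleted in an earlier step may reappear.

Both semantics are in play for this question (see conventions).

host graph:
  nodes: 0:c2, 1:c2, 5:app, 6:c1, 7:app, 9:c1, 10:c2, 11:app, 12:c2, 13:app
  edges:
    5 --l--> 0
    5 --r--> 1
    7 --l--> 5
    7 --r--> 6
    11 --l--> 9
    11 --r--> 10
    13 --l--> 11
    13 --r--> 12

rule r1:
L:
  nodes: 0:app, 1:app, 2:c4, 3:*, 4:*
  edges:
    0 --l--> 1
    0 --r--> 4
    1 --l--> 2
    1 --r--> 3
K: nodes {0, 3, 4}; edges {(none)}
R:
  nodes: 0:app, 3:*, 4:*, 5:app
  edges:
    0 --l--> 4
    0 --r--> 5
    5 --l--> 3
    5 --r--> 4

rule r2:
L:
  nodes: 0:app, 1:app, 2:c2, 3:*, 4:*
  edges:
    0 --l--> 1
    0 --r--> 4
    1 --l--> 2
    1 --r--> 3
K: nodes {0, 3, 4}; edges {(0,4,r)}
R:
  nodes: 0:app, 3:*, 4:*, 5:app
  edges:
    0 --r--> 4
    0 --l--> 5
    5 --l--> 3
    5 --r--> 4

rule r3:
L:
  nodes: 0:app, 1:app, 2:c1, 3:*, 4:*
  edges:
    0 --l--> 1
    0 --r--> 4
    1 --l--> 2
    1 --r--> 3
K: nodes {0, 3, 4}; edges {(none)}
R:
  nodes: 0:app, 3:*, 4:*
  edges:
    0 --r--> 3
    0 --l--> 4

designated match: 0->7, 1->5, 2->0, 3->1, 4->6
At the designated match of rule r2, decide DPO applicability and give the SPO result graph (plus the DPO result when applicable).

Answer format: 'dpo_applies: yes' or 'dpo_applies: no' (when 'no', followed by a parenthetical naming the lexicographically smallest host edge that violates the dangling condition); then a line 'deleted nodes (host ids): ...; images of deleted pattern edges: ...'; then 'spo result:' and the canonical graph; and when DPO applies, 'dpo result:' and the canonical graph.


dpo_applies: yes
deleted nodes (host ids): 0, 5; images of deleted pattern edges: (5,0,l); (5,1,r); (7,5,l)
spo result:
nodes: 1:c2, 6:c1, 7:app, 9:c1, 10:c2, 11:app, 12:c2, 13:app, 14:app
edges: (7,6,r); (7,14,l); (11,9,l); (11,10,r); (13,11,l); (13,12,r); (14,1,l); (14,6,r)
dpo result:
nodes: 1:c2, 6:c1, 7:app, 9:c1, 10:c2, 11:app, 12:c2, 13:app, 14:app
edges: (7,6,r); (7,14,l); (11,9,l); (11,10,r); (13,11,l); (13,12,r); (14,1,l); (14,6,r)


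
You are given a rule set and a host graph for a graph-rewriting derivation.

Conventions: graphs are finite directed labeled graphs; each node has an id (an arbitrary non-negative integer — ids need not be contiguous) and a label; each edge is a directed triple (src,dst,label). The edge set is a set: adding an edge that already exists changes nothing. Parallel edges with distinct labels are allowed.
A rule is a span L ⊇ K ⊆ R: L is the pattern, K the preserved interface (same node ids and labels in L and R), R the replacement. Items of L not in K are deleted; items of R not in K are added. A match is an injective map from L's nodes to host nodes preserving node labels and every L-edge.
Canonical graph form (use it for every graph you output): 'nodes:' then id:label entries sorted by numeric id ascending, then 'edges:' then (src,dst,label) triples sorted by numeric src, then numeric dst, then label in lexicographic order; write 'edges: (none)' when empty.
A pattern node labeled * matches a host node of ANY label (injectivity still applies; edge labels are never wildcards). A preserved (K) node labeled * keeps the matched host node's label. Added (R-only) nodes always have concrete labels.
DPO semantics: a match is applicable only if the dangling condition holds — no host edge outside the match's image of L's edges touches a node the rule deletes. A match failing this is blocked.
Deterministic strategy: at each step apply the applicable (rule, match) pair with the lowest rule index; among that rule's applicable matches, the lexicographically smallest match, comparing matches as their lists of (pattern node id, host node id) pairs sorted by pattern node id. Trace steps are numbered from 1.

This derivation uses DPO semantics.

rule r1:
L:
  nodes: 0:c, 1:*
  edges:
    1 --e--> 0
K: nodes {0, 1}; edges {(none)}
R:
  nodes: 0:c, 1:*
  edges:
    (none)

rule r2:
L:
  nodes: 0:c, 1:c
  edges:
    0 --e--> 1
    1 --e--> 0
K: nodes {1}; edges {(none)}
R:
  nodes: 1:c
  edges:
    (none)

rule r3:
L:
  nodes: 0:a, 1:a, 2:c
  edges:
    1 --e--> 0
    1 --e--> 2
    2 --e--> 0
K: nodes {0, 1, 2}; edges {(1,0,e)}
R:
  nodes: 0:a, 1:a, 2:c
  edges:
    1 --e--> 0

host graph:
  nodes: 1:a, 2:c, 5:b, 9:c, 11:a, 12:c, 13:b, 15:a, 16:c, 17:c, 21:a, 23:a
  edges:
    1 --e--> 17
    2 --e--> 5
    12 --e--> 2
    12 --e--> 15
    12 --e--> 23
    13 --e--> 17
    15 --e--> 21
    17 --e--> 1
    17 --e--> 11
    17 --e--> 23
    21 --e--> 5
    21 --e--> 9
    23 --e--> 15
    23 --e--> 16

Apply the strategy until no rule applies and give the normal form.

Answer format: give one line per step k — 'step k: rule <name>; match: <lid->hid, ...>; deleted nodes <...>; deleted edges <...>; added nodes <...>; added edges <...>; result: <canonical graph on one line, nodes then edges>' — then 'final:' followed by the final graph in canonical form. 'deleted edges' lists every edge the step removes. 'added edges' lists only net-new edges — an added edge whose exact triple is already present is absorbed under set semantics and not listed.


step 1: rule r1; match: 0->2, 1->12; deleted nodes (none); deleted edges (12,2,e); added nodes (none); added edges (none); result: nodes: 1:a, 2:c, 5:b, 9:c, 11:a, 12:c, 13:b, 15:a, 16:c, 17:c, 21:a, 23:a edges: (1,17,e); (2,5,e); (12,15,e); (12,23,e); (13,17,e); (15,21,e); (17,1,e); (17,11,e); (17,23,e); (21,5,e); (21,9,e); (23,15,e); (23,16,e)
step 2: rule r1; match: 0->9, 1->21; deleted nodes (none); deleted edges (21,9,e); added nodes (none); added edges (none); result: nodes: 1:a, 2:c, 5:b, 9:c, 11:a, 12:c, 13:b, 15:a, 16:c, 17:c, 21:a, 23:a edges: (1,17,e); (2,5,e); (12,15,e); (12,23,e); (13,17,e); (15,21,e); (17,1,e); (17,11,e); (17,23,e); (21,5,e); (23,15,e); (23,16,e)
step 3: rule r1; match: 0->16, 1->23; deleted nodes (none); deleted edges (23,16,e); added nodes (none); added edges (none); result: nodes: 1:a, 2:c, 5:b, 9:c, 11:a, 12:c, 13:b, 15:a, 16:c, 17:c, 21:a, 23:a edges: (1,17,e); (2,5,e); (12,15,e); (12,23,e); (13,17,e); (15,21,e); (17,1,e); (17,11,e); (17,23,e); (21,5,e); (23,15,e)
step 4: rule r1; match: 0->17, 1->1; deleted nodes (none); deleted edges (1,17,e); added nodes (none); added edges (none); result: nodes: 1:a, 2:c, 5:b, 9:c, 11:a, 12:c, 13:b, 15:a, 16:c, 17:c, 21:a, 23:a edges: (2,5,e); (12,15,e); (12,23,e); (13,17,e); (15,21,e); (17,1,e); (17,11,e); (17,23,e); (21,5,e); (23,15,e)
step 5: rule r1; match: 0->17, 1->13; deleted nodes (none); deleted edges (13,17,e); added nodes (none); added edges (none); result: nodes: 1:a, 2:c, 5:b, 9:c, 11:a, 12:c, 13:b, 15:a, 16:c, 17:c, 21:a, 23:a edges: (2,5,e); (12,15,e); (12,23,e); (15,21,e); (17,1,e); (17,11,e); (17,23,e); (21,5,e); (23,15,e)
final:
nodes: 1:a, 2:c, 5:b, 9:c, 11:a, 12:c, 13:b, 15:a, 16:c, 17:c, 21:a, 23:a
edges: (2,5,e); (12,15,e); (12,23,e); (15,21,e); (17,1,e); (17,11,e); (17,23,e); (21,5,e); (23,15,e)


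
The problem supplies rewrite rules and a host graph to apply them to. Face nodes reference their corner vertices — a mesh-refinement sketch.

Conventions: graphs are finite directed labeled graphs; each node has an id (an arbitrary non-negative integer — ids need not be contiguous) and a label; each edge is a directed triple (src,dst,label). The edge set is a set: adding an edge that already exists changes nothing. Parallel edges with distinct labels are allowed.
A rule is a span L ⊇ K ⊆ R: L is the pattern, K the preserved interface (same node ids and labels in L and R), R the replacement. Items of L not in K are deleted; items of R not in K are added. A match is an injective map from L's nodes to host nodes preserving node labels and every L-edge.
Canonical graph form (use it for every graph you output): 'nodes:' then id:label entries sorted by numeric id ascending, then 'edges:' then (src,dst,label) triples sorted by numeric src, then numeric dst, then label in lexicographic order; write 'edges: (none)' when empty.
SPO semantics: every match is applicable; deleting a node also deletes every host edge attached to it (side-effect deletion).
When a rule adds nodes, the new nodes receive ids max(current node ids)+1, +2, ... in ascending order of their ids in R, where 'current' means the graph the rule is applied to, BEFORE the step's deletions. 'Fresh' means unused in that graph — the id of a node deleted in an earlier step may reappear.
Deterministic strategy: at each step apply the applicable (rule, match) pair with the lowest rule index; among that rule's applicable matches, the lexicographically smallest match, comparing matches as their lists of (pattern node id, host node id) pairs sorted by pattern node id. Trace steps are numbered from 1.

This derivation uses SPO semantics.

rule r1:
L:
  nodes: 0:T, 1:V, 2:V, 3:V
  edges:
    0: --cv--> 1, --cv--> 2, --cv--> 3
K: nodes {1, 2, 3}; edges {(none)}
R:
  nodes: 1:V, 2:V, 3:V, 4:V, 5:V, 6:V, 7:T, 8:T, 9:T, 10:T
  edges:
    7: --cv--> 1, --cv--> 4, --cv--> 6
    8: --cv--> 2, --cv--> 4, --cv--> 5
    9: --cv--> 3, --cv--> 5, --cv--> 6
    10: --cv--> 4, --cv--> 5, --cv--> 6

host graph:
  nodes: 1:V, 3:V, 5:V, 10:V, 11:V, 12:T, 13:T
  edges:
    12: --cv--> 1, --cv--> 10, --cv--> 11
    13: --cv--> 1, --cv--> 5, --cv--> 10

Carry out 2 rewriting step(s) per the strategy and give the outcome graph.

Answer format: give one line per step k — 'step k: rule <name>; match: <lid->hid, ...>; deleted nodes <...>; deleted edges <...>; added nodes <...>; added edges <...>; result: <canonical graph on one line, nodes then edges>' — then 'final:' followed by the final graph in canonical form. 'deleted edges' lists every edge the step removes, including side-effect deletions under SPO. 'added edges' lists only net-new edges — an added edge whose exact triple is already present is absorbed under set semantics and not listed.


step 1: rule r1; match: 0->12, 1->1, 2->10, 3->11; deleted nodes 12; deleted edges (12,1,cv); (12,10,cv); (12,11,cv); added nodes 14, 15, 16, 17, 18, 19, 20; added edges (17,1,cv); (17,14,cv); (17,16,cv); (18,10,cv); (18,14,cv); (18,15,cv); (19,11,cv); (19,15,cv); (19,16,cv); (20,14,cv); (20,15,cv); (20,16,cv); result: nodes: 1:V, 3:V, 5:V, 10:V, 11:V, 13:T, 14:V, 15:V, 16:V, 17:T, 18:T, 19:T, 20:T edges: (13,1,cv); (13,5,cv); (13,10,cv); (17,1,cv); (17,14,cv); (17,16,cv); (18,10,cv); (18,14,cv); (18,15,cv); (19,11,cv); (19,15,cv); (19,16,cv); (20,14,cv); (20,15,cv); (20,16,cv)
step 2: rule r1; match: 0->13, 1->1, 2->5, 3->10; deleted nodes 13; deleted edges (13,1,cv); (13,5,cv); (13,10,cv); added nodes 21, 22, 23, 24, 25, 26, 27; added edges (24,1,cv); (24,21,cv); (24,23,cv); (25,5,cv); (25,21,cv); (25,22,cv); (26,10,cv); (26,22,cv); (26,23,cv); (27,21,cv); (27,22,cv); (27,23,cv); result: nodes: 1:V, 3:V, 5:V, 10:V, 11:V, 14:V, 15:V, 16:V, 17:T, 18:T, 19:T, 20:T, 21:V, 22:V, 23:V, 24:T, 25:T, 26:T, 27:T edges: (17,1,cv); (17,14,cv); (17,16,cv); (18,10,cv); (18,14,cv); (18,15,cv); (19,11,cv); (19,15,cv); (19,16,cv); (20,14,cv); (20,15,cv); (20,16,cv); (24,1,cv); (24,21,cv); (24,23,cv); (25,5,cv); (25,21,cv); (25,22,cv); (26,10,cv); (26,22,cv); (26,23,cv); (27,21,cv); (27,22,cv); (27,23,cv)
final:
nodes: 1:V, 3:V, 5:V, 10:V, 11:V, 14:V, 15:V, 16:V, 17:T, 18:T, 19:T, 20:T, 21:V, 22:V, 23:V, 24:T, 25:T, 26:T, 27:T
edges: (17,1,cv); (17,14,cv); (17,16,cv); (18,10,cv); (18,14,cv); (18,15,cv); (19,11,cv); (19,15,cv); (19,16,cv); (20,14,cv); (20,15,cv); (20,16,cv); (24,1,cv); (24,21,cv); (24,23,cv); (25,5,cv); (25,21,cv); (25,22,cv); (26,10,cv); (26,22,cv); (26,23,cv); (27,21,cv); (27,22,cv); (27,23,cv)


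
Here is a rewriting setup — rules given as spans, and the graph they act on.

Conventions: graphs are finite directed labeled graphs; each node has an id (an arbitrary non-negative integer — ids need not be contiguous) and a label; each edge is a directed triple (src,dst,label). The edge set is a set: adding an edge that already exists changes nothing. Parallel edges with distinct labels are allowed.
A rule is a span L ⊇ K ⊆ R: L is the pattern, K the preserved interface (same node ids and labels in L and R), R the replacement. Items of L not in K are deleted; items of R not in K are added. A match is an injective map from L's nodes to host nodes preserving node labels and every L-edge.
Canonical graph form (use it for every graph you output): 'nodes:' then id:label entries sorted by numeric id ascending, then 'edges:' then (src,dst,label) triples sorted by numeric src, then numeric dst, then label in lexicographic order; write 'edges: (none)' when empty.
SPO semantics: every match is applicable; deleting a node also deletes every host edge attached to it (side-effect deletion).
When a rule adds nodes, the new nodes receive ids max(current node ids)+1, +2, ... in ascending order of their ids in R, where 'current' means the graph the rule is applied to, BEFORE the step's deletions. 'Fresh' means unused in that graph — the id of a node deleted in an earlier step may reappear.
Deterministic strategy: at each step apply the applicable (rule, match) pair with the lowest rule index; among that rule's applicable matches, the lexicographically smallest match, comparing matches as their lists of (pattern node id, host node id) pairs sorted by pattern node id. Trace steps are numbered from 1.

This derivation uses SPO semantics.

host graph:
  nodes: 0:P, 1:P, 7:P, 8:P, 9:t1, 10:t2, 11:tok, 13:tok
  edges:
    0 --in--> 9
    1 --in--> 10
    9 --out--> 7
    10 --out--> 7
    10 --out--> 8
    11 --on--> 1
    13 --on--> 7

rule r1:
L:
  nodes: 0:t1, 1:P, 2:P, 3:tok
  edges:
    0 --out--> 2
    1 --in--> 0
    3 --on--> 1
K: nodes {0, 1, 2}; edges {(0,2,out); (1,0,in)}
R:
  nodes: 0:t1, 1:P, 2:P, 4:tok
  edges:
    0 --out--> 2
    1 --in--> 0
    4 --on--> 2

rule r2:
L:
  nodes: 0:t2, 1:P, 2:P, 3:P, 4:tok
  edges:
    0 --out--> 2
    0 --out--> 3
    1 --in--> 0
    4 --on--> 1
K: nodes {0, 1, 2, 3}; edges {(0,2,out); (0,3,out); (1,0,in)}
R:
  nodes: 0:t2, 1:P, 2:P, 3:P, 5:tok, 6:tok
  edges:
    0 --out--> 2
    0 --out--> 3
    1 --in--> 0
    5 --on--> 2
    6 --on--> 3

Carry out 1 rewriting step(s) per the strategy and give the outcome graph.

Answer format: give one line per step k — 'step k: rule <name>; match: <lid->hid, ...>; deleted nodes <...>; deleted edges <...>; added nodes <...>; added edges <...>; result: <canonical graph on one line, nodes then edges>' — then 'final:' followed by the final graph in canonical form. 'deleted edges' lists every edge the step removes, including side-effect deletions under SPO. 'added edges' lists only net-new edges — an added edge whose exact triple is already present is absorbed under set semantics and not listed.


step 1: rule r2; match: 0->10, 1->1, 2->7, 3->8, 4->11; deleted nodes 11; deleted edges (11,1,on); added nodes 14, 15; added edges (14,7,on); (15,8,on); result: nodes: 0:P, 1:P, 7:P, 8:P, 9:t1, 10:t2, 13:tok, 14:tok, 15:tok edges: (0,9,in); (1,10,in); (9,7,out); (10,7,out); (10,8,out); (13,7,on); (14,7,on); (15,8,on)
final:
nodes: 0:P, 1:P, 7:P, 8:P, 9:t1, 10:t2, 13:tok, 14:tok, 15:tok
edges: (0,9,in); (1,10,in); (9,7,out); (10,7,out); (10,8,out); (13,7,on); (14,7,on); (15,8,on)


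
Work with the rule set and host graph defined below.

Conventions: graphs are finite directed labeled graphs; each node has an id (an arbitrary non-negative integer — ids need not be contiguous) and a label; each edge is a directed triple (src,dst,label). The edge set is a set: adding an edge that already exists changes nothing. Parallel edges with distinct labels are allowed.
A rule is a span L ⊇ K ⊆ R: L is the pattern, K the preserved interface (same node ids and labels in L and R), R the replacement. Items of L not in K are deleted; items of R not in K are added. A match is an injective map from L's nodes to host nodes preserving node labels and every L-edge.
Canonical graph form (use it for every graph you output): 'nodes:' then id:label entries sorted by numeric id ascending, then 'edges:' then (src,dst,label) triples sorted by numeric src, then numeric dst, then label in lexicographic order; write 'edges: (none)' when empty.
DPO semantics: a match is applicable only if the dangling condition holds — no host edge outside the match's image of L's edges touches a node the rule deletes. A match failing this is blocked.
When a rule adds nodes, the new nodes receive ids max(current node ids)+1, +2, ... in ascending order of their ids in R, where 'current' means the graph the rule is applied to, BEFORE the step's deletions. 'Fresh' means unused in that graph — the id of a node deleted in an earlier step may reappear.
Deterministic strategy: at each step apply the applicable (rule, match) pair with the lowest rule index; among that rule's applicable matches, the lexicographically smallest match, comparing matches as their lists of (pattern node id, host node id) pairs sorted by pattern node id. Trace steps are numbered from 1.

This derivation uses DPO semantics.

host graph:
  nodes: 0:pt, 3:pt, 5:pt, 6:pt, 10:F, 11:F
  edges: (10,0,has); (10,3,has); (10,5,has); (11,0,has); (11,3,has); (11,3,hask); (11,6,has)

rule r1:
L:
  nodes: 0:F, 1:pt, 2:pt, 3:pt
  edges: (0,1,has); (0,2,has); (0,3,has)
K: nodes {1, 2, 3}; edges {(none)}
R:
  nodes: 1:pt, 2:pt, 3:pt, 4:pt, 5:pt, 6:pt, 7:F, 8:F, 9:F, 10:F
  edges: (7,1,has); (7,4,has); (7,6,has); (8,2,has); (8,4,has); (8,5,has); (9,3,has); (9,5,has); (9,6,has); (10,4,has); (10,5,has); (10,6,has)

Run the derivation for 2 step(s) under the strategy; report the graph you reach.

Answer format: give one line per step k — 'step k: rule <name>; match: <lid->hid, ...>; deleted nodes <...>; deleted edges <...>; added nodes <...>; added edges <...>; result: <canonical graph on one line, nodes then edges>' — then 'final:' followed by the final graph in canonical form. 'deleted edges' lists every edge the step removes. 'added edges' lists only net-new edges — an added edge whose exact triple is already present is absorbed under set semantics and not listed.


step 1: rule r1; match: 0->10, 1->0, 2->3, 3->5; deleted nodes 10; deleted edges (10,0,has); (10,3,has); (10,5,has); added nodes 12, 13, 14, 15, 16, 17, 18; added edges (15,0,has); (15,12,has); (15,14,has); (16,3,has); (16,12,has); (16,13,has); (17,5,has); (17,13,has); (17,14,has); (18,12,has); (18,13,has); (18,14,has); result: nodes: 0:pt, 3:pt, 5:pt, 6:pt, 11:F, 12:pt, 13:pt, 14:pt, 15:F, 16:F, 17:F, 18:F edges: (11,0,has); (11,3,has); (11,3,hask); (11,6,has); (15,0,has); (15,12,has); (15,14,has); (16,3,has); (16,12,has); (16,13,has); (17,5,has); (17,13,has); (17,14,has); (18,12,has); (18,13,has); (18,14,has)
step 2: rule r1; match: 0->15, 1->0, 2->12, 3->14; deleted nodes 15; deleted edges (15,0,has); (15,12,has); (15,14,has); added nodes 19, 20, 21, 22, 23, 24, 25; added edges (22,0,has); (22,19,has); (22,21,has); (23,12,has); (23,19,has); (23,20,has); (24,14,has); (24,20,has); (24,21,has); (25,19,has); (25,20,has); (25,21,has); result: nodes: 0:pt, 3:pt, 5:pt, 6:pt, 11:F, 12:pt, 13:pt, 14:pt, 16:F, 17:F, 18:F, 19:pt, 20:pt, 21:pt, 22:F, 23:F, 24:F, 25:F edges: (11,0,has); (11,3,has); (11,3,hask); (11,6,has); (16,3,has); (16,12,has); (16,13,has); (17,5,has); (17,13,has); (17,14,has); (18,12,has); (18,13,has); (18,14,has); (22,0,has); (22,19,has); (22,21,has); (23,12,has); (23,19,has); (23,20,has); (24,14,has); (24,20,has); (24,21,has); (25,19,has); (25,20,has); (25,21,has)
final:
nodes: 0:pt, 3:pt, 5:pt, 6:pt, 11:F, 12:pt, 13:pt, 14:pt, 16:F, 17:F, 18:F, 19:pt, 20:pt, 21:pt, 22:F, 23:F, 24:F, 25:F
edges: (11,0,has); (11,3,has); (11,3,hask); (11,6,has); (16,3,has); (16,12,has); (16,13,has); (17,5,has); (17,13,has); (17,14,has); (18,12,has); (18,13,has); (18,14,has); (22,0,has); (22,19,has); (22,21,has); (23,12,has); (23,19,has); (23,20,has); (24,14,has); (24,20,has); (24,21,has); (25,19,has); (25,20,has); (25,21,has)


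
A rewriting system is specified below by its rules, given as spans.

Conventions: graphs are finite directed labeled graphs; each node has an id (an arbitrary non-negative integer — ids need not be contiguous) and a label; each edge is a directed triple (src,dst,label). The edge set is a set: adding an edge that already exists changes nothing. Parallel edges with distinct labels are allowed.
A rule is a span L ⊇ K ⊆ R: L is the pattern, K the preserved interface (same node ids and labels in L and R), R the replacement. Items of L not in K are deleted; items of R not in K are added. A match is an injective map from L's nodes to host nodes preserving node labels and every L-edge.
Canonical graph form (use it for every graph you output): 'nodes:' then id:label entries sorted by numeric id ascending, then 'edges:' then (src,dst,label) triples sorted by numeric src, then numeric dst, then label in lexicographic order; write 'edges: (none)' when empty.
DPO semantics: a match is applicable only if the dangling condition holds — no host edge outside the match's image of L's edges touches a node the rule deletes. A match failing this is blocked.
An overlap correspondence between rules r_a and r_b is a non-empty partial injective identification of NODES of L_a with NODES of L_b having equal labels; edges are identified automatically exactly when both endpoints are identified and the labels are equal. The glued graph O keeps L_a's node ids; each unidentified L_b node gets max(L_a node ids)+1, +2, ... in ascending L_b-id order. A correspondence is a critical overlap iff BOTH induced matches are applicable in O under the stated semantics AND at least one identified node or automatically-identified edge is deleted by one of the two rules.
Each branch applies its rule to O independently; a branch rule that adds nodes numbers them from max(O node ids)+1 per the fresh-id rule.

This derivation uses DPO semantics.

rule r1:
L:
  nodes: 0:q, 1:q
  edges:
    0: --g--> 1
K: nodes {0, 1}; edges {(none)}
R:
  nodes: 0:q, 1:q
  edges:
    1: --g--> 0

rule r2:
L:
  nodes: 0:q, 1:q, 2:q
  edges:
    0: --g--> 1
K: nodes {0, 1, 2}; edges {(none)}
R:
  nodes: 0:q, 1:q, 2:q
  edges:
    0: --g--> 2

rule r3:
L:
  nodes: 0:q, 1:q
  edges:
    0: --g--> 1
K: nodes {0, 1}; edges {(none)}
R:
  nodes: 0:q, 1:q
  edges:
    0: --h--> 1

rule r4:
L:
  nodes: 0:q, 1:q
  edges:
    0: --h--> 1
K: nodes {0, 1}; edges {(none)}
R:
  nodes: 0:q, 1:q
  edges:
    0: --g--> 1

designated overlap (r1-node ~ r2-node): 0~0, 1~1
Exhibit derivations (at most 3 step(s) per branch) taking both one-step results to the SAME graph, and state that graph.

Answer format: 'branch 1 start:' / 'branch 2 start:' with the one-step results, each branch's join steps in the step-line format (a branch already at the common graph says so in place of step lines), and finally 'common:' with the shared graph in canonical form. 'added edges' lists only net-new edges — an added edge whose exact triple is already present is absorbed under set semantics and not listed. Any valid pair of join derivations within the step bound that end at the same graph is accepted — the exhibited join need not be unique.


branch 1 start:
nodes: 0:q, 1:q, 2:q
edges: (1,0,g)
branch 2 start:
nodes: 0:q, 1:q, 2:q
edges: (0,2,g)
branch 1 step 1: rule r1; match: 0->1, 1->0; deleted nodes (none); deleted edges (1,0,g); added nodes (none); added edges (0,1,g); result: nodes: 0:q, 1:q, 2:q edges: (0,1,g)
branch 2 step 1: rule r2; match: 0->0, 1->2, 2->1; deleted nodes (none); deleted edges (0,2,g); added nodes (none); added edges (0,1,g); result: nodes: 0:q, 1:q, 2:q edges: (0,1,g)
common:
nodes: 0:q, 1:q, 2:q
edges: (0,1,g)


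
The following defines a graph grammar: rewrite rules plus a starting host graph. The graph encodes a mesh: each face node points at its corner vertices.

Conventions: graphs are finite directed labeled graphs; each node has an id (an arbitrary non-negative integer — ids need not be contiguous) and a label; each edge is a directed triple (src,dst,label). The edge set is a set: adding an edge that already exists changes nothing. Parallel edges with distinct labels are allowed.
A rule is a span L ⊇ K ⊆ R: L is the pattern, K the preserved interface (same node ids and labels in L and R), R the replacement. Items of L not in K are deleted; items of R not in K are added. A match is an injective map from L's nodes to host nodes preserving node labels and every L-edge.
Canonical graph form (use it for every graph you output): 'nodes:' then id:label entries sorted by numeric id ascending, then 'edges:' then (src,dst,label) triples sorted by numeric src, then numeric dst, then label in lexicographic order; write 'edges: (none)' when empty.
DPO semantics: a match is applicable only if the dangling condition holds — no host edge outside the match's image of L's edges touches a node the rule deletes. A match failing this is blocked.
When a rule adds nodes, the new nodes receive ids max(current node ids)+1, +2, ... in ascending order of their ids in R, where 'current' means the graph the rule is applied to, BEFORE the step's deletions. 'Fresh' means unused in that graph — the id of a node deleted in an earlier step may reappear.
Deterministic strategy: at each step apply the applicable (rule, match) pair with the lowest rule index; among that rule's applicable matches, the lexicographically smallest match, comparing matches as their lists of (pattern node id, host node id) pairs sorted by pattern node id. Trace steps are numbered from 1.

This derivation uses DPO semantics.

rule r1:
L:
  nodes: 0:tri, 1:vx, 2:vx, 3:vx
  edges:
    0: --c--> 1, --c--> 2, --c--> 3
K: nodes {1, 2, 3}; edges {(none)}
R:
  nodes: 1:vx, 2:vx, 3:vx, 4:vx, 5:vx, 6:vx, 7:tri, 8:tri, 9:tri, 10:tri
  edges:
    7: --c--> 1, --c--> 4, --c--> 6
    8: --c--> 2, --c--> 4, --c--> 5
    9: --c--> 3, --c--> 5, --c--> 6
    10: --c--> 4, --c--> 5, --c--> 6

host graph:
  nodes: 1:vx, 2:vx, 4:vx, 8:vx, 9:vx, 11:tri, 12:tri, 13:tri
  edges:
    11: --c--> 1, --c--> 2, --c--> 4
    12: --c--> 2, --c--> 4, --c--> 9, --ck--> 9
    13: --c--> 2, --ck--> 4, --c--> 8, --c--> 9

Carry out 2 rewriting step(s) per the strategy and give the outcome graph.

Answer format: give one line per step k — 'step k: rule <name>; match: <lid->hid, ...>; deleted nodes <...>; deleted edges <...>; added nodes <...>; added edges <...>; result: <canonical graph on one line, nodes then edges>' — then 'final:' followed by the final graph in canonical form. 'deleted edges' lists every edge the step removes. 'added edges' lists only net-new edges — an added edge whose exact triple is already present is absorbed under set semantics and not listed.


step 1: rule r1; match: 0->11, 1->1, 2->2, 3->4; deleted nodes 11; deleted edges (11,1,c); (11,2,c); (11,4,c); added nodes 14, 15, 16, 17, 18, 19, 20; added edges (17,1,c); (17,14,c); (17,16,c); (18,2,c); (18,14,c); (18,15,c); (19,4,c); (19,15,c); (19,16,c); (20,14,c); (20,15,c); (20,16,c); result: nodes: 1:vx, 2:vx, 4:vx, 8:vx, 9:vx, 12:tri, 13:tri, 14:vx, 15:vx, 16:vx, 17:tri, 18:tri, 19:tri, 20:tri edges: (12,2,c); (12,4,c); (12,9,c); (12,9,ck); (13,2,c); (13,4,ck); (13,8,c); (13,9,c); (17,1,c); (17,14,c); (17,16,c); (18,2,c); (18,14,c); (18,15,c); (19,4,c); (19,15,c); (19,16,c); (20,14,c); (20,15,c); (20,16,c)
step 2: rule r1; match: 0->17, 1->1, 2->14, 3->16; deleted nodes 17; deleted edges (17,1,c); (17,14,c); (17,16,c); added nodes 21, 22, 23, 24, 25, 26, 27; added edges (24,1,c); (24,21,c); (24,23,c); (25,14,c); (25,21,c); (25,22,c); (26,16,c); (26,22,c); (26,23,c); (27,21,c); (27,22,c); (27,23,c); result: nodes: 1:vx, 2:vx, 4:vx, 8:vx, 9:vx, 12:tri, 13:tri, 14:vx, 15:vx, 16:vx, 18:tri, 19:tri, 20:tri, 21:vx, 22:vx, 23:vx, 24:tri, 25:tri, 26:tri, 27:tri edges: (12,2,c); (12,4,c); (12,9,c); (12,9,ck); (13,2,c); (13,4,ck); (13,8,c); (13,9,c); (18,2,c); (18,14,c); (18,15,c); (19,4,c); (19,15,c); (19,16,c); (20,14,c); (20,15,c); (20,16,c); (24,1,c); (24,21,c); (24,23,c); (25,14,c); (25,21,c); (25,22,c); (26,16,c); (26,22,c); (26,23,c); (27,21,c); (27,22,c); (27,23,c)
final:
nodes: 1:vx, 2:vx, 4:vx, 8:vx, 9:vx, 12:tri, 13:tri, 14:vx, 15:vx, 16:vx, 18:tri, 19:tri, 20:tri, 21:vx, 22:vx, 23:vx, 24:tri, 25:tri, 26:tri, 27:tri
edges: (12,2,c); (12,4,c); (12,9,c); (12,9,ck); (13,2,c); (13,4,ck); (13,8,c); (13,9,c); (18,2,c); (18,14,c); (18,15,c); (19,4,c); (19,15,c); (19,16,c); (20,14,c); (20,15,c); (20,16,c); (24,1,c); (24,21,c); (24,23,c); (25,14,c); (25,21,c); (25,22,c); (26,16,c); (26,22,c); (26,23,c); (27,21,c); (27,22,c); (27,23,c)
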